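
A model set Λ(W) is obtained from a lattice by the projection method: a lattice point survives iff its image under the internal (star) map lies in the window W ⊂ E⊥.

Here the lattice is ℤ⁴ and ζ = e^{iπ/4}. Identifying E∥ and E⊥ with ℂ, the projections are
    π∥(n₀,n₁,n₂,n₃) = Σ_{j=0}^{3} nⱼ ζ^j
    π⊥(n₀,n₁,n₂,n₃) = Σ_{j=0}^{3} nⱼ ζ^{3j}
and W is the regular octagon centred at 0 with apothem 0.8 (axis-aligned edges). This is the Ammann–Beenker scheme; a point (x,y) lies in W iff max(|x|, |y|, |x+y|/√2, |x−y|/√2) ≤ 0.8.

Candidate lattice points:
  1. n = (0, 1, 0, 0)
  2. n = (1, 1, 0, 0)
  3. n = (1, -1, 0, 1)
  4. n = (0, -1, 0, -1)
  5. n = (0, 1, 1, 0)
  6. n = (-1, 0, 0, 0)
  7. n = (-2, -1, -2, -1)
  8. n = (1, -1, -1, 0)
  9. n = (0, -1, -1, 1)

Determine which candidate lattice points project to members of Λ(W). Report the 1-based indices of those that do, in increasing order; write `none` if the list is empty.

Internal map: ζ^{3j} for j=0..3 gives (1,0), (−√2/2,√2/2), (0,−1), (√2/2,√2/2).
candidate 1: n = (0, 1, 0, 0) → π⊥ ≈ (-0.707107, +0.707107); max(|x|,|y|,|x±y|/√2) = 1.000000 > 0.8 ⇒ ∉ W
candidate 2: n = (1, 1, 0, 0) → π⊥ ≈ (+0.292893, +0.707107); max(|x|,|y|,|x±y|/√2) = 0.707107 ≤ 0.8 ⇒ ∈ W
candidate 3: n = (1, -1, 0, 1) → π⊥ ≈ (+2.414214, +0.000000); max(|x|,|y|,|x±y|/√2) = 2.414214 > 0.8 ⇒ ∉ W
candidate 4: n = (0, -1, 0, -1) → π⊥ ≈ (+0.000000, -1.414214); max(|x|,|y|,|x±y|/√2) = 1.414214 > 0.8 ⇒ ∉ W
candidate 5: n = (0, 1, 1, 0) → π⊥ ≈ (-0.707107, -0.292893); max(|x|,|y|,|x±y|/√2) = 0.707107 ≤ 0.8 ⇒ ∈ W
candidate 6: n = (-1, 0, 0, 0) → π⊥ ≈ (-1.000000, +0.000000); max(|x|,|y|,|x±y|/√2) = 1.000000 > 0.8 ⇒ ∉ W
candidate 7: n = (-2, -1, -2, -1) → π⊥ ≈ (-2.000000, +0.585786); max(|x|,|y|,|x±y|/√2) = 2.000000 > 0.8 ⇒ ∉ W
candidate 8: n = (1, -1, -1, 0) → π⊥ ≈ (+1.707107, +0.292893); max(|x|,|y|,|x±y|/√2) = 1.707107 > 0.8 ⇒ ∉ W
candidate 9: n = (0, -1, -1, 1) → π⊥ ≈ (+1.414214, +1.000000); max(|x|,|y|,|x±y|/√2) = 1.707107 > 0.8 ⇒ ∉ W

2, 5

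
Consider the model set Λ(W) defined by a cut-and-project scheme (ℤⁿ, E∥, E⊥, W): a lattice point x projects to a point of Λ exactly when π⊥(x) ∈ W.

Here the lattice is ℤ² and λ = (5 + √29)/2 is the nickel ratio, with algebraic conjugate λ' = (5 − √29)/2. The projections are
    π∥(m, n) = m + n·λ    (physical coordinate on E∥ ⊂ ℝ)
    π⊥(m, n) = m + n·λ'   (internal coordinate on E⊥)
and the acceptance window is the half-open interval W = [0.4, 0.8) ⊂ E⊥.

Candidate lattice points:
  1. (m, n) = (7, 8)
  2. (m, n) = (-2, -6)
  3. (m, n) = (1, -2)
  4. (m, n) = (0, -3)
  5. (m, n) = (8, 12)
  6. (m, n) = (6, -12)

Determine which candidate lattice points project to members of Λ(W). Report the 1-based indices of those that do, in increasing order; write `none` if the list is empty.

Compute λ' = (5−√29)/2 = -0.1926, so π⊥(m,n) = m -0.1926·n.
#1 (7,8): internal coord 7 + (8)·λ' = +5.4593; +5.4593 ∉ [0.4, 0.8) → out
#2 (-2,-6): internal coord -2 + (-6)·λ' = -0.8445; -0.8445 ∉ [0.4, 0.8) → out
#3 (1,-2): internal coord 1 + (-2)·λ' = +1.3852; +1.3852 ∉ [0.4, 0.8) → out
#4 (0,-3): internal coord 0 + (-3)·λ' = +0.5777; +0.5777 ∈ [0.4, 0.8) → IN Λ
#5 (8,12): internal coord 8 + (12)·λ' = +5.6890; +5.6890 ∉ [0.4, 0.8) → out
#6 (6,-12): internal coord 6 + (-12)·λ' = +8.3110; +8.3110 ∉ [0.4, 0.8) → out

4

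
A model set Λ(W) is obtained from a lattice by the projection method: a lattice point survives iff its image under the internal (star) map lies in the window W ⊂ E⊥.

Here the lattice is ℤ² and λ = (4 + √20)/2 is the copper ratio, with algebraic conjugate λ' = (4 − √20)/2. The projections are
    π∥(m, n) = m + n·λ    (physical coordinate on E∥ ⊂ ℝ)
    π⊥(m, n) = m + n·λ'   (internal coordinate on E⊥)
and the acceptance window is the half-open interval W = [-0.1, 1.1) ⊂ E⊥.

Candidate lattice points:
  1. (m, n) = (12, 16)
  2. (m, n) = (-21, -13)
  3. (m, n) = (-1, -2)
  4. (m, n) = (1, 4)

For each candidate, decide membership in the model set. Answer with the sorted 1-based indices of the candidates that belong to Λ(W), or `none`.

4

λ' = (4−√20)/2 ≈ -0.23607.
[1] lift (12,16): star map gives 8.22291; window check -0.1 ≤ 8.22291 < 1.1 is false → out
[2] lift (-21,-13): star map gives -17.93112; window check -0.1 ≤ -17.93112 < 1.1 is false → out
[3] lift (-1,-2): star map gives -0.52786; window check -0.1 ≤ -0.52786 < 1.1 is false → out
[4] lift (1,4): star map gives 0.05573; window check -0.1 ≤ 0.05573 < 1.1 is true → IN Λ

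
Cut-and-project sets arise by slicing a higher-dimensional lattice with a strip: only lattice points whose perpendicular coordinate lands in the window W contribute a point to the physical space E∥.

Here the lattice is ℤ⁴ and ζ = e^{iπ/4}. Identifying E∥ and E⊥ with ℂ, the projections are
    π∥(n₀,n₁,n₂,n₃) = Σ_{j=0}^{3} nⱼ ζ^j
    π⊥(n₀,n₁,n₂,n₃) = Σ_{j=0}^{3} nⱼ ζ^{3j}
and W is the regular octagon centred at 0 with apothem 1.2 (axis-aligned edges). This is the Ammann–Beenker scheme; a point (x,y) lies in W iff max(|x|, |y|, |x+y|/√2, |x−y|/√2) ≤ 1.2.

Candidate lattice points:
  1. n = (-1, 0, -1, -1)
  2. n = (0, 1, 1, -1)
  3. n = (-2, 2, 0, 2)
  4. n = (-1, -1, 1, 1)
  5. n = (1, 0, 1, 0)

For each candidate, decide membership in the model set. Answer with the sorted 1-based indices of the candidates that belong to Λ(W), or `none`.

4

π⊥(n) = n₀ + n₁ζ³ + n₂ζ⁶ + n₃ζ⁹ where ζ = e^{iπ/4}.
candidate 1: n = (-1, 0, -1, -1) → π⊥ ≈ (-1.7071, +0.2929); max(|x|,|y|,|x±y|/√2) = 1.7071 > 1.2 ⇒ ∉ W
candidate 2: n = (0, 1, 1, -1) → π⊥ ≈ (-1.4142, -1.0000); max(|x|,|y|,|x±y|/√2) = 1.7071 > 1.2 ⇒ ∉ W
candidate 3: n = (-2, 2, 0, 2) → π⊥ ≈ (-2.0000, +2.8284); max(|x|,|y|,|x±y|/√2) = 3.4142 > 1.2 ⇒ ∉ W
candidate 4: n = (-1, -1, 1, 1) → π⊥ ≈ (+0.4142, -1.0000); max(|x|,|y|,|x±y|/√2) = 1.0000 ≤ 1.2 ⇒ ∈ W
candidate 5: n = (1, 0, 1, 0) → π⊥ ≈ (+1.0000, -1.0000); max(|x|,|y|,|x±y|/√2) = 1.4142 > 1.2 ⇒ ∉ W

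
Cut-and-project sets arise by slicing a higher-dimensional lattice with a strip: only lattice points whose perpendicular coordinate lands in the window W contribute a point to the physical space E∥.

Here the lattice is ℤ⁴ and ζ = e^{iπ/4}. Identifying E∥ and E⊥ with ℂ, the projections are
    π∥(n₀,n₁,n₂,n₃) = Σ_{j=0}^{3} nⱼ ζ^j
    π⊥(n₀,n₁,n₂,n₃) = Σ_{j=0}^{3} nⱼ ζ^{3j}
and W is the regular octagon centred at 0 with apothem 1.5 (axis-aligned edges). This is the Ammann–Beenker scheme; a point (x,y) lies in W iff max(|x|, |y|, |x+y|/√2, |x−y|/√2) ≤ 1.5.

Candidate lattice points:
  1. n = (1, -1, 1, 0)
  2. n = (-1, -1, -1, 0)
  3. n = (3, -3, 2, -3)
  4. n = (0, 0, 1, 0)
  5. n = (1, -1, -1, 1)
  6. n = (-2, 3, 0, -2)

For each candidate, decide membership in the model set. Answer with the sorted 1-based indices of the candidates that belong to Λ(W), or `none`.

2, 4

π⊥(n) = n₀ + n₁ζ³ + n₂ζ⁶ + n₃ζ⁹ where ζ = e^{iπ/4}.
#1 (1, -1, 1, 0): internal (1.7071, -1.7071); octagon support 2.4142 vs apothem 1.5 → ∉ W
#2 (-1, -1, -1, 0): internal (-0.2929, 0.2929); octagon support 0.4142 vs apothem 1.5 → ∈ W
#3 (3, -3, 2, -3): internal (3.0000, -6.2426); octagon support 6.5355 vs apothem 1.5 → ∉ W
#4 (0, 0, 1, 0): internal (0.0000, -1.0000); octagon support 1.0000 vs apothem 1.5 → ∈ W
#5 (1, -1, -1, 1): internal (2.4142, 1.0000); octagon support 2.4142 vs apothem 1.5 → ∉ W
#6 (-2, 3, 0, -2): internal (-5.5355, 0.7071); octagon support 5.5355 vs apothem 1.5 → ∉ W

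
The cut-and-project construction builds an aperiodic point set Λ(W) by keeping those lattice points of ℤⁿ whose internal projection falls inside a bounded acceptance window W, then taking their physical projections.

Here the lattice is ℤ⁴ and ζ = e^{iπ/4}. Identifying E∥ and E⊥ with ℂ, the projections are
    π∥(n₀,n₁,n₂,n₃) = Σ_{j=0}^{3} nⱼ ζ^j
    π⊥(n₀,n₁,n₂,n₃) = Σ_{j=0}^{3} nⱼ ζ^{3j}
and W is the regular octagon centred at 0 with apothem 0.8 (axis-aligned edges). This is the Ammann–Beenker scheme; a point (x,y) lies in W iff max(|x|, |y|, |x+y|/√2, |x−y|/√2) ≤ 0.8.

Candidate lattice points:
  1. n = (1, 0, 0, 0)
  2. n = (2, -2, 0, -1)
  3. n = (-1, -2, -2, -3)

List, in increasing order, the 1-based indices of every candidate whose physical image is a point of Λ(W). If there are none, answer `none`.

With ζ = e^{iπ/4} the internal vectors are ζ^0,ζ^3,ζ^6,ζ^9.
candidate 1: n = (1, 0, 0, 0) → π⊥ ≈ (+1.00000, +0.00000); max(|x|,|y|,|x±y|/√2) = 1.00000 > 0.8 ⇒ ∉ W
candidate 2: n = (2, -2, 0, -1) → π⊥ ≈ (+2.70711, -2.12132); max(|x|,|y|,|x±y|/√2) = 3.41421 > 0.8 ⇒ ∉ W
candidate 3: n = (-1, -2, -2, -3) → π⊥ ≈ (-1.70711, -1.53553); max(|x|,|y|,|x±y|/√2) = 2.29289 > 0.8 ⇒ ∉ W

none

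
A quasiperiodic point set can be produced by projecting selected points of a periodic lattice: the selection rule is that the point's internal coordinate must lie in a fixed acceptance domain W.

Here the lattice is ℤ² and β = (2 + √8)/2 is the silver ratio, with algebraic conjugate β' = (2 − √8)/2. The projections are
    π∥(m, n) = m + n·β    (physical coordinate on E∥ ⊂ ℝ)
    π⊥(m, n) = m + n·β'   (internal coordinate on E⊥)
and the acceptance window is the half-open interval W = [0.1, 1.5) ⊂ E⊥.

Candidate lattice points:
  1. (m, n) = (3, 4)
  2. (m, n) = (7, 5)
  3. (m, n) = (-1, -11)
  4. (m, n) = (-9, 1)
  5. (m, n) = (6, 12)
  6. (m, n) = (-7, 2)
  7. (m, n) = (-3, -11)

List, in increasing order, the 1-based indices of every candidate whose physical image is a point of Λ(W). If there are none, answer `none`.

1, 5

β' = (2−√8)/2 ≈ -0.4142.
candidate 1: (m,n)=(3,4) → π∥ = 3+4·β ≈ 12.6569, π⊥ = 3+4·β' ≈ 1.3431 ∈ [0.1, 1.5) ⇒ IN Λ
candidate 2: (m,n)=(7,5) → π∥ = 7+5·β ≈ 19.0711, π⊥ = 7+5·β' ≈ 4.9289 ∉ [0.1, 1.5) ⇒ out
candidate 3: (m,n)=(-1,-11) → π∥ = -1-11·β ≈ -27.5563, π⊥ = -1-11·β' ≈ 3.5563 ∉ [0.1, 1.5) ⇒ out
candidate 4: (m,n)=(-9,1) → π∥ = -9+1·β ≈ -6.5858, π⊥ = -9+1·β' ≈ -9.4142 ∉ [0.1, 1.5) ⇒ out
candidate 5: (m,n)=(6,12) → π∥ = 6+12·β ≈ 34.9706, π⊥ = 6+12·β' ≈ 1.0294 ∈ [0.1, 1.5) ⇒ IN Λ
candidate 6: (m,n)=(-7,2) → π∥ = -7+2·β ≈ -2.1716, π⊥ = -7+2·β' ≈ -7.8284 ∉ [0.1, 1.5) ⇒ out
candidate 7: (m,n)=(-3,-11) → π∥ = -3-11·β ≈ -29.5563, π⊥ = -3-11·β' ≈ 1.5563 ∉ [0.1, 1.5) ⇒ out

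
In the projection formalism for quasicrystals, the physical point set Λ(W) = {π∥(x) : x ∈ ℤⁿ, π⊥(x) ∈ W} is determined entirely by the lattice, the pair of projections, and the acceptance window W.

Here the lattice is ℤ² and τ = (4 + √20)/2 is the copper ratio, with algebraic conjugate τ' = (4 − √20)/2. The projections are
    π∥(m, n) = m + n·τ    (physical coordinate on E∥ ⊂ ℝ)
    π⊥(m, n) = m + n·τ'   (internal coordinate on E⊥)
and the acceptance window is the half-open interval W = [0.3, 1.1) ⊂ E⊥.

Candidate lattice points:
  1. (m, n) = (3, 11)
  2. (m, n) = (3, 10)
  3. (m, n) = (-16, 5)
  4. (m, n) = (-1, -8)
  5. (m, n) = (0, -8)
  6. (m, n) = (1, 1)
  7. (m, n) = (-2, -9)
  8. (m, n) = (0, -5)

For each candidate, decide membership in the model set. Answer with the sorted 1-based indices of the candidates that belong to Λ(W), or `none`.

1, 2, 4, 6

Numerically τ ≈ 4.2361 and τ' = −1/τ ≈ -0.2361.
candidate 1: (m,n)=(3,11) → π∥ = 3+11·τ ≈ 49.5967, π⊥ = 3+11·τ' ≈ 0.4033 ∈ [0.3, 1.1) ⇒ IN Λ
candidate 2: (m,n)=(3,10) → π∥ = 3+10·τ ≈ 45.3607, π⊥ = 3+10·τ' ≈ 0.6393 ∈ [0.3, 1.1) ⇒ IN Λ
candidate 3: (m,n)=(-16,5) → π∥ = -16+5·τ ≈ 5.1803, π⊥ = -16+5·τ' ≈ -17.1803 ∉ [0.3, 1.1) ⇒ out
candidate 4: (m,n)=(-1,-8) → π∥ = -1-8·τ ≈ -34.8885, π⊥ = -1-8·τ' ≈ 0.8885 ∈ [0.3, 1.1) ⇒ IN Λ
candidate 5: (m,n)=(0,-8) → π∥ = 0-8·τ ≈ -33.8885, π⊥ = 0-8·τ' ≈ 1.8885 ∉ [0.3, 1.1) ⇒ out
candidate 6: (m,n)=(1,1) → π∥ = 1+1·τ ≈ 5.2361, π⊥ = 1+1·τ' ≈ 0.7639 ∈ [0.3, 1.1) ⇒ IN Λ
candidate 7: (m,n)=(-2,-9) → π∥ = -2-9·τ ≈ -40.1246, π⊥ = -2-9·τ' ≈ 0.1246 ∉ [0.3, 1.1) ⇒ out
candidate 8: (m,n)=(0,-5) → π∥ = 0-5·τ ≈ -21.1803, π⊥ = 0-5·τ' ≈ 1.1803 ∉ [0.3, 1.1) ⇒ out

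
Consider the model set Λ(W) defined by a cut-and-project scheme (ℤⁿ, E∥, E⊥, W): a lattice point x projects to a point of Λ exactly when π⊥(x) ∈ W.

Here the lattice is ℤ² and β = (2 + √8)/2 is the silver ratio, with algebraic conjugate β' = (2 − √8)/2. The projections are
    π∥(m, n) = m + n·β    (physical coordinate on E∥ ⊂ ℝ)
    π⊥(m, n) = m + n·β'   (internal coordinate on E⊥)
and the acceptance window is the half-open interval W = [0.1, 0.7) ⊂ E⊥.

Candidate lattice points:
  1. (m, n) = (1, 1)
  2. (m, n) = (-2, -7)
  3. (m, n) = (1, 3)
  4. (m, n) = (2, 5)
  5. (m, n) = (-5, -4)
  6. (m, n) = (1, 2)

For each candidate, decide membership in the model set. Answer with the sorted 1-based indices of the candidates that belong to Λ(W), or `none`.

1, 6

Compute β' = (2−√8)/2 = -0.4142, so π⊥(m,n) = m -0.4142·n.
#1 (1,1): internal coord 1 + (1)·β' = +0.5858; +0.5858 ∈ [0.1, 0.7) → IN Λ
#2 (-2,-7): internal coord -2 + (-7)·β' = +0.8995; +0.8995 ∉ [0.1, 0.7) → out
#3 (1,3): internal coord 1 + (3)·β' = -0.2426; -0.2426 ∉ [0.1, 0.7) → out
#4 (2,5): internal coord 2 + (5)·β' = -0.0711; -0.0711 ∉ [0.1, 0.7) → out
#5 (-5,-4): internal coord -5 + (-4)·β' = -3.3431; -3.3431 ∉ [0.1, 0.7) → out
#6 (1,2): internal coord 1 + (2)·β' = +0.1716; +0.1716 ∈ [0.1, 0.7) → IN Λ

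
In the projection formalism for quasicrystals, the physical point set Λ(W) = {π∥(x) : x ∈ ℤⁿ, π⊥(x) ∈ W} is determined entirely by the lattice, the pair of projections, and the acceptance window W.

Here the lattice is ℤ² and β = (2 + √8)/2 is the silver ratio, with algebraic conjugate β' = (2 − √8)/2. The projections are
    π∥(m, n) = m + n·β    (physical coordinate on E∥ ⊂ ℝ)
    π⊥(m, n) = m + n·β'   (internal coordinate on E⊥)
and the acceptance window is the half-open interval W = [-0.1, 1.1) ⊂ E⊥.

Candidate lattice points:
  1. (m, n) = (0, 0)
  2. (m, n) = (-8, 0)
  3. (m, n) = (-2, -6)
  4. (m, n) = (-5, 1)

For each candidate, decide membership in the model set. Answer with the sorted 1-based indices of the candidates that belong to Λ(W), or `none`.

Numerically β ≈ 2.41421 and β' = −1/β ≈ -0.41421.
candidate 1: (m,n)=(0,0) → π∥ = 0+0·β ≈ 0.00000, π⊥ = 0+0·β' ≈ 0.00000 ∈ [-0.1, 1.1) ⇒ IN Λ
candidate 2: (m,n)=(-8,0) → π∥ = -8+0·β ≈ -8.00000, π⊥ = -8+0·β' ≈ -8.00000 ∉ [-0.1, 1.1) ⇒ out
candidate 3: (m,n)=(-2,-6) → π∥ = -2-6·β ≈ -16.48528, π⊥ = -2-6·β' ≈ 0.48528 ∈ [-0.1, 1.1) ⇒ IN Λ
candidate 4: (m,n)=(-5,1) → π∥ = -5+1·β ≈ -2.58579, π⊥ = -5+1·β' ≈ -5.41421 ∉ [-0.1, 1.1) ⇒ out

1, 3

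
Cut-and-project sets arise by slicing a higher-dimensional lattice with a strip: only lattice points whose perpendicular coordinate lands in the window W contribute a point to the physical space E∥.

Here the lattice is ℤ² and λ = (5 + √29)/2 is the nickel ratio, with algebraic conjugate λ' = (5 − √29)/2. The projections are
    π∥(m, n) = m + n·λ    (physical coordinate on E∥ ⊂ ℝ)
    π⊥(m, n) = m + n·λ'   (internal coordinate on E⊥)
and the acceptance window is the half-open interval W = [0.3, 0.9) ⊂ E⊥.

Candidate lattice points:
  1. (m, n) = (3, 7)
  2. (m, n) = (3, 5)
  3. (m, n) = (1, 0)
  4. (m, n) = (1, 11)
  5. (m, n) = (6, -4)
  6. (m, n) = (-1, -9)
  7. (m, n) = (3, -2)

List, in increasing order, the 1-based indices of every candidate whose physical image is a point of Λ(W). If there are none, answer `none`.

λ' = (5−√29)/2 ≈ -0.1926.
#1 (3,7): internal coord 3 + (7)·λ' = +1.6519; +1.6519 ∉ [0.3, 0.9) → out
#2 (3,5): internal coord 3 + (5)·λ' = +2.0371; +2.0371 ∉ [0.3, 0.9) → out
#3 (1,0): internal coord 1 + (0)·λ' = +1.0000; +1.0000 ∉ [0.3, 0.9) → out
#4 (1,11): internal coord 1 + (11)·λ' = -1.1184; -1.1184 ∉ [0.3, 0.9) → out
#5 (6,-4): internal coord 6 + (-4)·λ' = +6.7703; +6.7703 ∉ [0.3, 0.9) → out
#6 (-1,-9): internal coord -1 + (-9)·λ' = +0.7332; +0.7332 ∈ [0.3, 0.9) → IN Λ
#7 (3,-2): internal coord 3 + (-2)·λ' = +3.3852; +3.3852 ∉ [0.3, 0.9) → out

6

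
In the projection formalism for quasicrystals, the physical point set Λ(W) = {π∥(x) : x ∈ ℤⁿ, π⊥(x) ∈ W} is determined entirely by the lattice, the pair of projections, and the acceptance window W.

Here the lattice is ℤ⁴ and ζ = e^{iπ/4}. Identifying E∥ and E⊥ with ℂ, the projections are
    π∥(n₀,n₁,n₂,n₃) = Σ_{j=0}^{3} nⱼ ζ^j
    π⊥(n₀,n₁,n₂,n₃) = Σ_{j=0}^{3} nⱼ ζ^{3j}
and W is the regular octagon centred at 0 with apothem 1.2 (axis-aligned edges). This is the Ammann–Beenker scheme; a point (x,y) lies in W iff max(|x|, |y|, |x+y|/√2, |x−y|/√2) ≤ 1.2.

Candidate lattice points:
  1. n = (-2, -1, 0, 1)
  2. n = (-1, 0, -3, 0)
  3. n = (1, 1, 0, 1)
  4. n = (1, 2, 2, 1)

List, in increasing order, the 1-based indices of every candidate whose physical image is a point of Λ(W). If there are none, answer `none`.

1, 4

With ζ = e^{iπ/4} the internal vectors are ζ^0,ζ^3,ζ^6,ζ^9.
candidate 1: n = (-2, -1, 0, 1) → π⊥ ≈ (-0.585786, +0.000000); max(|x|,|y|,|x±y|/√2) = 0.585786 ≤ 1.2 ⇒ ∈ W
candidate 2: n = (-1, 0, -3, 0) → π⊥ ≈ (-1.000000, +3.000000); max(|x|,|y|,|x±y|/√2) = 3.000000 > 1.2 ⇒ ∉ W
candidate 3: n = (1, 1, 0, 1) → π⊥ ≈ (+1.000000, +1.414214); max(|x|,|y|,|x±y|/√2) = 1.707107 > 1.2 ⇒ ∉ W
candidate 4: n = (1, 2, 2, 1) → π⊥ ≈ (+0.292893, +0.121320); max(|x|,|y|,|x±y|/√2) = 0.292893 ≤ 1.2 ⇒ ∈ W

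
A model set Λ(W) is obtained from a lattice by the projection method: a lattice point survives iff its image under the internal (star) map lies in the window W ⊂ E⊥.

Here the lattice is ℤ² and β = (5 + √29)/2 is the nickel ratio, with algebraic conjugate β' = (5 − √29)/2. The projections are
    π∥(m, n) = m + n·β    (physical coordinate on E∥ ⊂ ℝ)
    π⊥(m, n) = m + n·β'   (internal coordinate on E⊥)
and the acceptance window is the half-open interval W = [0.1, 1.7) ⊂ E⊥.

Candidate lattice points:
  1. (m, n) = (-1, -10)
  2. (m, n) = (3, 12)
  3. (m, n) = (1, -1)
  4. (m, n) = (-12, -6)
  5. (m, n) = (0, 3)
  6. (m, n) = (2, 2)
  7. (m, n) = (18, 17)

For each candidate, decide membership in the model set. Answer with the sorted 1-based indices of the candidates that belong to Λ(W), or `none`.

Numerically β ≈ 5.192582 and β' = −1/β ≈ -0.192582.
#1 (-1,-10): internal coord -1 + (-10)·β' = +0.925824; +0.925824 ∈ [0.1, 1.7) → IN Λ
#2 (3,12): internal coord 3 + (12)·β' = +0.689011; +0.689011 ∈ [0.1, 1.7) → IN Λ
#3 (1,-1): internal coord 1 + (-1)·β' = +1.192582; +1.192582 ∈ [0.1, 1.7) → IN Λ
#4 (-12,-6): internal coord -12 + (-6)·β' = -10.844506; -10.844506 ∉ [0.1, 1.7) → out
#5 (0,3): internal coord 0 + (3)·β' = -0.577747; -0.577747 ∉ [0.1, 1.7) → out
#6 (2,2): internal coord 2 + (2)·β' = +1.614835; +1.614835 ∈ [0.1, 1.7) → IN Λ
#7 (18,17): internal coord 18 + (17)·β' = +14.726099; +14.726099 ∉ [0.1, 1.7) → out

1, 2, 3, 6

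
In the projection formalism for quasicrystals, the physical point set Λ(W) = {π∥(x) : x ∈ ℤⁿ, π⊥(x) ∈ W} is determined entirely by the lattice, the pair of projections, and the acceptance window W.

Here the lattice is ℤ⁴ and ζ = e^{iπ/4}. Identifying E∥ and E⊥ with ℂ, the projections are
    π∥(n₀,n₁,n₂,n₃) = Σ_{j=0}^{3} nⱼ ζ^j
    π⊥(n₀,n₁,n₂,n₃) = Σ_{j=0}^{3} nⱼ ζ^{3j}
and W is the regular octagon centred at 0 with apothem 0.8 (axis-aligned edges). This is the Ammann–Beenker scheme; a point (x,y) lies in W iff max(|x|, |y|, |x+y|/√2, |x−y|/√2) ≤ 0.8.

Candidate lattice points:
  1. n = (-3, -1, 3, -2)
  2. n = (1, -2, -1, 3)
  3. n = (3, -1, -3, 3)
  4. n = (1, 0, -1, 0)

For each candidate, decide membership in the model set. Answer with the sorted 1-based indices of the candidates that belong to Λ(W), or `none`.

none

π⊥(n) = n₀ + n₁ζ³ + n₂ζ⁶ + n₃ζ⁹ where ζ = e^{iπ/4}.
#1 (-3, -1, 3, -2): internal (-3.7071, -5.1213); octagon support 6.2426 vs apothem 0.8 → ∉ W
#2 (1, -2, -1, 3): internal (4.5355, 1.7071); octagon support 4.5355 vs apothem 0.8 → ∉ W
#3 (3, -1, -3, 3): internal (5.8284, 4.4142); octagon support 7.2426 vs apothem 0.8 → ∉ W
#4 (1, 0, -1, 0): internal (1.0000, 1.0000); octagon support 1.4142 vs apothem 0.8 → ∉ W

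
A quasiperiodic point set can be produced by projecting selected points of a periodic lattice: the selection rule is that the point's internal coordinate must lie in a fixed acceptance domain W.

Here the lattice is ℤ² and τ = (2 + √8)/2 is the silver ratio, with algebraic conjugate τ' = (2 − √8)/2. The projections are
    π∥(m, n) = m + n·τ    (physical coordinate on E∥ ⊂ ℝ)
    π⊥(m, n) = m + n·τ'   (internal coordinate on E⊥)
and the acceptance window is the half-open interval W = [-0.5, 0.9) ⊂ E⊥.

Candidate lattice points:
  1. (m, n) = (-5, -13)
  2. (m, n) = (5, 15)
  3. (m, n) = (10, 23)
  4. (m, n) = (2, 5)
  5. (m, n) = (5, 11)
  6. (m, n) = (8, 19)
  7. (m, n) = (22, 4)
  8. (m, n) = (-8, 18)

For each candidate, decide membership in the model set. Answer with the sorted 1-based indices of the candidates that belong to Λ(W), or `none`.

Numerically τ ≈ 2.4142 and τ' = −1/τ ≈ -0.4142.
candidate 1: (m,n)=(-5,-13) → π∥ = -5-13·τ ≈ -36.3848, π⊥ = -5-13·τ' ≈ 0.3848 ∈ [-0.5, 0.9) ⇒ IN Λ
candidate 2: (m,n)=(5,15) → π∥ = 5+15·τ ≈ 41.2132, π⊥ = 5+15·τ' ≈ -1.2132 ∉ [-0.5, 0.9) ⇒ out
candidate 3: (m,n)=(10,23) → π∥ = 10+23·τ ≈ 65.5269, π⊥ = 10+23·τ' ≈ 0.4731 ∈ [-0.5, 0.9) ⇒ IN Λ
candidate 4: (m,n)=(2,5) → π∥ = 2+5·τ ≈ 14.0711, π⊥ = 2+5·τ' ≈ -0.0711 ∈ [-0.5, 0.9) ⇒ IN Λ
candidate 5: (m,n)=(5,11) → π∥ = 5+11·τ ≈ 31.5563, π⊥ = 5+11·τ' ≈ 0.4437 ∈ [-0.5, 0.9) ⇒ IN Λ
candidate 6: (m,n)=(8,19) → π∥ = 8+19·τ ≈ 53.8701, π⊥ = 8+19·τ' ≈ 0.1299 ∈ [-0.5, 0.9) ⇒ IN Λ
candidate 7: (m,n)=(22,4) → π∥ = 22+4·τ ≈ 31.6569, π⊥ = 22+4·τ' ≈ 20.3431 ∉ [-0.5, 0.9) ⇒ out
candidate 8: (m,n)=(-8,18) → π∥ = -8+18·τ ≈ 35.4558, π⊥ = -8+18·τ' ≈ -15.4558 ∉ [-0.5, 0.9) ⇒ out

1, 3, 4, 5, 6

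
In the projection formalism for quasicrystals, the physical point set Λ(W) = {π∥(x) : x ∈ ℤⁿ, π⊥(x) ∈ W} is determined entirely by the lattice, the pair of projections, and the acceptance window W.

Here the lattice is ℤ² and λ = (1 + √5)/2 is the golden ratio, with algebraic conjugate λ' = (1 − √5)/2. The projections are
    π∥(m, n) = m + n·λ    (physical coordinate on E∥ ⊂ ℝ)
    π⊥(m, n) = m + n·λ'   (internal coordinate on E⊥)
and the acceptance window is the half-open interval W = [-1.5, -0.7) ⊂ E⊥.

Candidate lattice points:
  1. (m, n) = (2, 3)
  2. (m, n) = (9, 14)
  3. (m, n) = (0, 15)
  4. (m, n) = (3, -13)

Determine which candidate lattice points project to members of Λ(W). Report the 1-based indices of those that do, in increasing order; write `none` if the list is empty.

Numerically λ ≈ 1.6180 and λ' = −1/λ ≈ -0.6180.
candidate 1: (m,n)=(2,3) → π∥ = 2+3·λ ≈ 6.8541, π⊥ = 2+3·λ' ≈ 0.1459 ∉ [-1.5, -0.7) ⇒ out
candidate 2: (m,n)=(9,14) → π∥ = 9+14·λ ≈ 31.6525, π⊥ = 9+14·λ' ≈ 0.3475 ∉ [-1.5, -0.7) ⇒ out
candidate 3: (m,n)=(0,15) → π∥ = 0+15·λ ≈ 24.2705, π⊥ = 0+15·λ' ≈ -9.2705 ∉ [-1.5, -0.7) ⇒ out
candidate 4: (m,n)=(3,-13) → π∥ = 3-13·λ ≈ -18.0344, π⊥ = 3-13·λ' ≈ 11.0344 ∉ [-1.5, -0.7) ⇒ out

none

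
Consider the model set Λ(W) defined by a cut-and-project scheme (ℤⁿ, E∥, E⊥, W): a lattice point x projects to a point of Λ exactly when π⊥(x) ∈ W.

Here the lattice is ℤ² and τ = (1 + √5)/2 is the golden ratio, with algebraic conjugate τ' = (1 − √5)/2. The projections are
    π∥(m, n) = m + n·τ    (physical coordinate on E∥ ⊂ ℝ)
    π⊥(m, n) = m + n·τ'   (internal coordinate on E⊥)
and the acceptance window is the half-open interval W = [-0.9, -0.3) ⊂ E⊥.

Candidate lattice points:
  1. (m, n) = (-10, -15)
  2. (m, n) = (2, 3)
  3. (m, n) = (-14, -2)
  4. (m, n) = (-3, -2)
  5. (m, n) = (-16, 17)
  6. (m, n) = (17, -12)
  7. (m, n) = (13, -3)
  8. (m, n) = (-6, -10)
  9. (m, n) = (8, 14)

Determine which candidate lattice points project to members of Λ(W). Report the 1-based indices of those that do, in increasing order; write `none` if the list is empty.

1, 9

Compute τ' = (1−√5)/2 = -0.6180, so π⊥(m,n) = m -0.6180·n.
[1] lift (-10,-15): star map gives -0.7295; window check -0.9 ≤ -0.7295 < -0.3 is true → IN Λ
[2] lift (2,3): star map gives 0.1459; window check -0.9 ≤ 0.1459 < -0.3 is false → out
[3] lift (-14,-2): star map gives -12.7639; window check -0.9 ≤ -12.7639 < -0.3 is false → out
[4] lift (-3,-2): star map gives -1.7639; window check -0.9 ≤ -1.7639 < -0.3 is false → out
[5] lift (-16,17): star map gives -26.5066; window check -0.9 ≤ -26.5066 < -0.3 is false → out
[6] lift (17,-12): star map gives 24.4164; window check -0.9 ≤ 24.4164 < -0.3 is false → out
[7] lift (13,-3): star map gives 14.8541; window check -0.9 ≤ 14.8541 < -0.3 is false → out
[8] lift (-6,-10): star map gives 0.1803; window check -0.9 ≤ 0.1803 < -0.3 is false → out
[9] lift (8,14): star map gives -0.6525; window check -0.9 ≤ -0.6525 < -0.3 is true → IN Λ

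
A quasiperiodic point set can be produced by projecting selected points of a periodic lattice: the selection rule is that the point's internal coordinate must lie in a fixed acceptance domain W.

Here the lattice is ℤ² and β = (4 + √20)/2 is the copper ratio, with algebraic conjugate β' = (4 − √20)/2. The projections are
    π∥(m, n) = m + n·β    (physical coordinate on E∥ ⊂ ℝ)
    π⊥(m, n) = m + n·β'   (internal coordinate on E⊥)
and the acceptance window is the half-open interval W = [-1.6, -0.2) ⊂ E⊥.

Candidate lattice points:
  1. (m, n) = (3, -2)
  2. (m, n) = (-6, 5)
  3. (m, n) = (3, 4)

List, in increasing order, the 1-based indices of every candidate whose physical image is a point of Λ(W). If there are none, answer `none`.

none

Numerically β ≈ 4.236068 and β' = −1/β ≈ -0.236068.
[1] lift (3,-2): star map gives 3.472136; window check -1.6 ≤ 3.472136 < -0.2 is false → out
[2] lift (-6,5): star map gives -7.180340; window check -1.6 ≤ -7.180340 < -0.2 is false → out
[3] lift (3,4): star map gives 2.055728; window check -1.6 ≤ 2.055728 < -0.2 is false → out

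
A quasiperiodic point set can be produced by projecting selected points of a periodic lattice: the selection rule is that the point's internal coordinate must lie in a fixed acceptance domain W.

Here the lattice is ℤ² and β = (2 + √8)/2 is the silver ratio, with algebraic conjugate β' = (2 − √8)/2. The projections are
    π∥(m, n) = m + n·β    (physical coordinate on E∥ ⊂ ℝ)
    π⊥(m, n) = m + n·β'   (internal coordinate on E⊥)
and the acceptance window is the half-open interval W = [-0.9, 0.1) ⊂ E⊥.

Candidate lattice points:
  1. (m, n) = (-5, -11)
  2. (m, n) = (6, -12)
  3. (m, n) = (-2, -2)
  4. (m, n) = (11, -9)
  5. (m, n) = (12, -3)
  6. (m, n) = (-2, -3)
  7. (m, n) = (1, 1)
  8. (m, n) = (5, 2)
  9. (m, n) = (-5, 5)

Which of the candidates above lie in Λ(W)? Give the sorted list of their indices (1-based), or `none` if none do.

Numerically β ≈ 2.414214 and β' = −1/β ≈ -0.414214.
#1 (-5,-11): internal coord -5 + (-11)·β' = -0.443651; -0.443651 ∈ [-0.9, 0.1) → IN Λ
#2 (6,-12): internal coord 6 + (-12)·β' = +10.970563; +10.970563 ∉ [-0.9, 0.1) → out
#3 (-2,-2): internal coord -2 + (-2)·β' = -1.171573; -1.171573 ∉ [-0.9, 0.1) → out
#4 (11,-9): internal coord 11 + (-9)·β' = +14.727922; +14.727922 ∉ [-0.9, 0.1) → out
#5 (12,-3): internal coord 12 + (-3)·β' = +13.242641; +13.242641 ∉ [-0.9, 0.1) → out
#6 (-2,-3): internal coord -2 + (-3)·β' = -0.757359; -0.757359 ∈ [-0.9, 0.1) → IN Λ
#7 (1,1): internal coord 1 + (1)·β' = +0.585786; +0.585786 ∉ [-0.9, 0.1) → out
#8 (5,2): internal coord 5 + (2)·β' = +4.171573; +4.171573 ∉ [-0.9, 0.1) → out
#9 (-5,5): internal coord -5 + (5)·β' = -7.071068; -7.071068 ∉ [-0.9, 0.1) → out

1, 6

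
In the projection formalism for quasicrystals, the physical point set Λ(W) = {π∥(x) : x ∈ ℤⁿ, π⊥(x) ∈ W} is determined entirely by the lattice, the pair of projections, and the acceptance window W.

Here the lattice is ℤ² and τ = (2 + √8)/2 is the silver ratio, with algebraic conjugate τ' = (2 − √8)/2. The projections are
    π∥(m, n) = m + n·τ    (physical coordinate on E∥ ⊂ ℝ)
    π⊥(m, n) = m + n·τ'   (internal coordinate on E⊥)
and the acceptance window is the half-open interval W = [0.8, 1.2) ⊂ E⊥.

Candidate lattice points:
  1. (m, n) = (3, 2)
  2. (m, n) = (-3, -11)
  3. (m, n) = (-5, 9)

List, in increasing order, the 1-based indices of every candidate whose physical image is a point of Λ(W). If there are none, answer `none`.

τ' = (2−√8)/2 ≈ -0.41421.
[1] lift (3,2): star map gives 2.17157; window check 0.8 ≤ 2.17157 < 1.2 is false → out
[2] lift (-3,-11): star map gives 1.55635; window check 0.8 ≤ 1.55635 < 1.2 is false → out
[3] lift (-5,9): star map gives -8.72792; window check 0.8 ≤ -8.72792 < 1.2 is false → out

none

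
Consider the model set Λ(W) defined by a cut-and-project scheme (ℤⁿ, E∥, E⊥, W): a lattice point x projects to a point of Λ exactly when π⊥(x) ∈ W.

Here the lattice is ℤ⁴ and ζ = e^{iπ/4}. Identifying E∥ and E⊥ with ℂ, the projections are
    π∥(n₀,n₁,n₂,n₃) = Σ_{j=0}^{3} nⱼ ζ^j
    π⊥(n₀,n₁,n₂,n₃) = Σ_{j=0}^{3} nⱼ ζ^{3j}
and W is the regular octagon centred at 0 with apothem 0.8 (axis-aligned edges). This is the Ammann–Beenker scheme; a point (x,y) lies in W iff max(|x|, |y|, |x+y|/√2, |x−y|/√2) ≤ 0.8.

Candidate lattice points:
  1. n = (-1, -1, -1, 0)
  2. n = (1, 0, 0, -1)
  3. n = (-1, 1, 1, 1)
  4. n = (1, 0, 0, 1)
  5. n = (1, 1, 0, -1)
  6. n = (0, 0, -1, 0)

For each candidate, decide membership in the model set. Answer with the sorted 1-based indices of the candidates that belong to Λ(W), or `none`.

π⊥(n) = n₀ + n₁ζ³ + n₂ζ⁶ + n₃ζ⁹ where ζ = e^{iπ/4}.
candidate 1: n = (-1, -1, -1, 0) → π⊥ ≈ (-0.29289, +0.29289); max(|x|,|y|,|x±y|/√2) = 0.41421 ≤ 0.8 ⇒ ∈ W
candidate 2: n = (1, 0, 0, -1) → π⊥ ≈ (+0.29289, -0.70711); max(|x|,|y|,|x±y|/√2) = 0.70711 ≤ 0.8 ⇒ ∈ W
candidate 3: n = (-1, 1, 1, 1) → π⊥ ≈ (-1.00000, +0.41421); max(|x|,|y|,|x±y|/√2) = 1.00000 > 0.8 ⇒ ∉ W
candidate 4: n = (1, 0, 0, 1) → π⊥ ≈ (+1.70711, +0.70711); max(|x|,|y|,|x±y|/√2) = 1.70711 > 0.8 ⇒ ∉ W
candidate 5: n = (1, 1, 0, -1) → π⊥ ≈ (-0.41421, +0.00000); max(|x|,|y|,|x±y|/√2) = 0.41421 ≤ 0.8 ⇒ ∈ W
candidate 6: n = (0, 0, -1, 0) → π⊥ ≈ (+0.00000, +1.00000); max(|x|,|y|,|x±y|/√2) = 1.00000 > 0.8 ⇒ ∉ W

1, 2, 5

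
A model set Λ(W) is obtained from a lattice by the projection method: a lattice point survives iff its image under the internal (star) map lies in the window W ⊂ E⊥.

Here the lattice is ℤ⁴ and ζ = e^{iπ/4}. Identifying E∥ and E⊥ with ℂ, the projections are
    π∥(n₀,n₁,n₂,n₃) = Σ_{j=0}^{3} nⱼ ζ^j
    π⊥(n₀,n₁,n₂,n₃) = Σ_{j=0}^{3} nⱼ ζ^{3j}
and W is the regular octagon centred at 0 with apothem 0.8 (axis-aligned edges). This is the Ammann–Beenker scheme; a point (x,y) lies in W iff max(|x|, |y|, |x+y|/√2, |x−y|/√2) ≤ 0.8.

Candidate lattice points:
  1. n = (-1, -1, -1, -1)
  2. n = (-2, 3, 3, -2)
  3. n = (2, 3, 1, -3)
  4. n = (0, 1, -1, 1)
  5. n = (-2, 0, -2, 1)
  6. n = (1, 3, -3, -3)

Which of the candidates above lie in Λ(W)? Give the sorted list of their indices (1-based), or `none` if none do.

With ζ = e^{iπ/4} the internal vectors are ζ^0,ζ^3,ζ^6,ζ^9.
candidate 1: n = (-1, -1, -1, -1) → π⊥ ≈ (-1.000000, -0.414214); max(|x|,|y|,|x±y|/√2) = 1.000000 > 0.8 ⇒ ∉ W
candidate 2: n = (-2, 3, 3, -2) → π⊥ ≈ (-5.535534, -2.292893); max(|x|,|y|,|x±y|/√2) = 5.535534 > 0.8 ⇒ ∉ W
candidate 3: n = (2, 3, 1, -3) → π⊥ ≈ (-2.242641, -1.000000); max(|x|,|y|,|x±y|/√2) = 2.292893 > 0.8 ⇒ ∉ W
candidate 4: n = (0, 1, -1, 1) → π⊥ ≈ (+0.000000, +2.414214); max(|x|,|y|,|x±y|/√2) = 2.414214 > 0.8 ⇒ ∉ W
candidate 5: n = (-2, 0, -2, 1) → π⊥ ≈ (-1.292893, +2.707107); max(|x|,|y|,|x±y|/√2) = 2.828427 > 0.8 ⇒ ∉ W
candidate 6: n = (1, 3, -3, -3) → π⊥ ≈ (-3.242641, +3.000000); max(|x|,|y|,|x±y|/√2) = 4.414214 > 0.8 ⇒ ∉ W

none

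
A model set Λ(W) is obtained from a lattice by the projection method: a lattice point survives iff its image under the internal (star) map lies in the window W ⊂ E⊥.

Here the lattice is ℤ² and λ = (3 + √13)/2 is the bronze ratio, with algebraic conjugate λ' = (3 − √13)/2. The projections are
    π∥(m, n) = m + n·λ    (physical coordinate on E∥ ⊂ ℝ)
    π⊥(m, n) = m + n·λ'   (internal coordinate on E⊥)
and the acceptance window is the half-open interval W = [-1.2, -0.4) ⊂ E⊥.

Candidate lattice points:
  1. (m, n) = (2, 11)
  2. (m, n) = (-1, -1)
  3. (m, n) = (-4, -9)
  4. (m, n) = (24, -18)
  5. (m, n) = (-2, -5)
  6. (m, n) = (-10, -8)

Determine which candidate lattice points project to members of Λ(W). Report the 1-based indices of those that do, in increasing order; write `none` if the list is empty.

Compute λ' = (3−√13)/2 = -0.302776, so π⊥(m,n) = m -0.302776·n.
#1 (2,11): internal coord 2 + (11)·λ' = -1.330532; -1.330532 ∉ [-1.2, -0.4) → out
#2 (-1,-1): internal coord -1 + (-1)·λ' = -0.697224; -0.697224 ∈ [-1.2, -0.4) → IN Λ
#3 (-4,-9): internal coord -4 + (-9)·λ' = -1.275019; -1.275019 ∉ [-1.2, -0.4) → out
#4 (24,-18): internal coord 24 + (-18)·λ' = +29.449961; +29.449961 ∉ [-1.2, -0.4) → out
#5 (-2,-5): internal coord -2 + (-5)·λ' = -0.486122; -0.486122 ∈ [-1.2, -0.4) → IN Λ
#6 (-10,-8): internal coord -10 + (-8)·λ' = -7.577795; -7.577795 ∉ [-1.2, -0.4) → out

2, 5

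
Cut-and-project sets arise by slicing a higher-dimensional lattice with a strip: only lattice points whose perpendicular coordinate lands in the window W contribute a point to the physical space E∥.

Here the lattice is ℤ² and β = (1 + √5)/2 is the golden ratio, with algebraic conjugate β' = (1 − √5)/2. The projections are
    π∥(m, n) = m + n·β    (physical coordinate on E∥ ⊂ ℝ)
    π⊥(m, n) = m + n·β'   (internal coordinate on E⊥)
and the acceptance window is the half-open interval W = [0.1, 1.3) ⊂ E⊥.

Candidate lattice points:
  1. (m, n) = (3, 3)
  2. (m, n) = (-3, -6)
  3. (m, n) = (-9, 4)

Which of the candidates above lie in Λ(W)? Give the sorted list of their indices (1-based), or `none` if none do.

1, 2

Compute β' = (1−√5)/2 = -0.618034, so π⊥(m,n) = m -0.618034·n.
#1 (3,3): internal coord 3 + (3)·β' = +1.145898; +1.145898 ∈ [0.1, 1.3) → IN Λ
#2 (-3,-6): internal coord -3 + (-6)·β' = +0.708204; +0.708204 ∈ [0.1, 1.3) → IN Λ
#3 (-9,4): internal coord -9 + (4)·β' = -11.472136; -11.472136 ∉ [0.1, 1.3) → out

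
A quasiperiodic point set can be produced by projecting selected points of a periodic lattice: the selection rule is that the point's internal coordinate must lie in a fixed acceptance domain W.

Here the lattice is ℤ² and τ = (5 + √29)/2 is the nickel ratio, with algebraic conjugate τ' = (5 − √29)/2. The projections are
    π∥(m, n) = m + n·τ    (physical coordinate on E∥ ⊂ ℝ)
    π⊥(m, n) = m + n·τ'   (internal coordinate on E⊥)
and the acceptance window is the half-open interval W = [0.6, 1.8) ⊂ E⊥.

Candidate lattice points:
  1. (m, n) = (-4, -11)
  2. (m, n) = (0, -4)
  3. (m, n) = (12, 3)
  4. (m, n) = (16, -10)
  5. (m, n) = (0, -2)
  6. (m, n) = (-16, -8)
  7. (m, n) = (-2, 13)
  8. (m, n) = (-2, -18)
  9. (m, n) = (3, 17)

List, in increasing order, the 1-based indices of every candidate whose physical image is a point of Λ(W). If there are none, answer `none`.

Compute τ' = (5−√29)/2 = -0.1926, so π⊥(m,n) = m -0.1926·n.
#1 (-4,-11): internal coord -4 + (-11)·τ' = -1.8816; -1.8816 ∉ [0.6, 1.8) → out
#2 (0,-4): internal coord 0 + (-4)·τ' = +0.7703; +0.7703 ∈ [0.6, 1.8) → IN Λ
#3 (12,3): internal coord 12 + (3)·τ' = +11.4223; +11.4223 ∉ [0.6, 1.8) → out
#4 (16,-10): internal coord 16 + (-10)·τ' = +17.9258; +17.9258 ∉ [0.6, 1.8) → out
#5 (0,-2): internal coord 0 + (-2)·τ' = +0.3852; +0.3852 ∉ [0.6, 1.8) → out
#6 (-16,-8): internal coord -16 + (-8)·τ' = -14.4593; -14.4593 ∉ [0.6, 1.8) → out
#7 (-2,13): internal coord -2 + (13)·τ' = -4.5036; -4.5036 ∉ [0.6, 1.8) → out
#8 (-2,-18): internal coord -2 + (-18)·τ' = +1.4665; +1.4665 ∈ [0.6, 1.8) → IN Λ
#9 (3,17): internal coord 3 + (17)·τ' = -0.2739; -0.2739 ∉ [0.6, 1.8) → out

2, 8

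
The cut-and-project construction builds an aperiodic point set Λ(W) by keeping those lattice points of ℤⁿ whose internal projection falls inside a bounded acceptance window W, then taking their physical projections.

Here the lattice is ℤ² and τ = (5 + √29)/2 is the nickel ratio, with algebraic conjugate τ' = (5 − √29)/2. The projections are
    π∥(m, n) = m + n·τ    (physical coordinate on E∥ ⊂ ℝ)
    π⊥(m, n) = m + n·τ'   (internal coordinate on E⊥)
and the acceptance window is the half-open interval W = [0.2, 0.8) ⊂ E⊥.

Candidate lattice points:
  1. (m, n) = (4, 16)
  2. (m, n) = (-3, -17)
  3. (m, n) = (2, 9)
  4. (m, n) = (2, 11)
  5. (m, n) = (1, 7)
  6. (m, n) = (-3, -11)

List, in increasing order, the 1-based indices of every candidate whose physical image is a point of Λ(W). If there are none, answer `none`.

2, 3

τ' = (5−√29)/2 ≈ -0.1926.
#1 (4,16): internal coord 4 + (16)·τ' = +0.9187; +0.9187 ∉ [0.2, 0.8) → out
#2 (-3,-17): internal coord -3 + (-17)·τ' = +0.2739; +0.2739 ∈ [0.2, 0.8) → IN Λ
#3 (2,9): internal coord 2 + (9)·τ' = +0.2668; +0.2668 ∈ [0.2, 0.8) → IN Λ
#4 (2,11): internal coord 2 + (11)·τ' = -0.1184; -0.1184 ∉ [0.2, 0.8) → out
#5 (1,7): internal coord 1 + (7)·τ' = -0.3481; -0.3481 ∉ [0.2, 0.8) → out
#6 (-3,-11): internal coord -3 + (-11)·τ' = -0.8816; -0.8816 ∉ [0.2, 0.8) → out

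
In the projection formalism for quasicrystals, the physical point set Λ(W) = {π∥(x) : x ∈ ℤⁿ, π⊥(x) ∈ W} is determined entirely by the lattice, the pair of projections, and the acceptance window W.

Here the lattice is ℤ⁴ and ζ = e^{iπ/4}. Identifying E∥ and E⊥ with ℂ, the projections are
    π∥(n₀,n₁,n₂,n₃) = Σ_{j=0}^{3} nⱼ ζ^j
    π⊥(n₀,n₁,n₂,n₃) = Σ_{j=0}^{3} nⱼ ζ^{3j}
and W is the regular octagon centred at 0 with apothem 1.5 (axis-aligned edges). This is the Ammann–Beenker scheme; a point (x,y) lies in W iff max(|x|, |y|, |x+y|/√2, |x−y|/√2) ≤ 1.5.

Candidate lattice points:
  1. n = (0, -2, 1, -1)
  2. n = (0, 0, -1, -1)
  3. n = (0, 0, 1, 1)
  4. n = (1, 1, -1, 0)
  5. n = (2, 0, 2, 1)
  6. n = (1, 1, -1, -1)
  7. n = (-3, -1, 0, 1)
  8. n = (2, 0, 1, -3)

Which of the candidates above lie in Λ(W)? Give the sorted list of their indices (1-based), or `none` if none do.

π⊥(n) = n₀ + n₁ζ³ + n₂ζ⁶ + n₃ζ⁹ where ζ = e^{iπ/4}.
#1 (0, -2, 1, -1): internal (0.707107, -3.121320); octagon support 3.121320 vs apothem 1.5 → ∉ W
#2 (0, 0, -1, -1): internal (-0.707107, 0.292893); octagon support 0.707107 vs apothem 1.5 → ∈ W
#3 (0, 0, 1, 1): internal (0.707107, -0.292893); octagon support 0.707107 vs apothem 1.5 → ∈ W
#4 (1, 1, -1, 0): internal (0.292893, 1.707107); octagon support 1.707107 vs apothem 1.5 → ∉ W
#5 (2, 0, 2, 1): internal (2.707107, -1.292893); octagon support 2.828427 vs apothem 1.5 → ∉ W
#6 (1, 1, -1, -1): internal (-0.414214, 1.000000); octagon support 1.000000 vs apothem 1.5 → ∈ W
#7 (-3, -1, 0, 1): internal (-1.585786, 0.000000); octagon support 1.585786 vs apothem 1.5 → ∉ W
#8 (2, 0, 1, -3): internal (-0.121320, -3.121320); octagon support 3.121320 vs apothem 1.5 → ∉ W

2, 3, 6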